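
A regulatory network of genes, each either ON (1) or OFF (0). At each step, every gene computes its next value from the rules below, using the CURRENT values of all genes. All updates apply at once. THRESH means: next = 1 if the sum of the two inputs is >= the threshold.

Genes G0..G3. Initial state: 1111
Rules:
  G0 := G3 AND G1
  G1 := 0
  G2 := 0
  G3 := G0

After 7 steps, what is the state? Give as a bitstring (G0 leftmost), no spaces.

Step 1: G0=G3&G1=1&1=1 G1=0(const) G2=0(const) G3=G0=1 -> 1001
Step 2: G0=G3&G1=1&0=0 G1=0(const) G2=0(const) G3=G0=1 -> 0001
Step 3: G0=G3&G1=1&0=0 G1=0(const) G2=0(const) G3=G0=0 -> 0000
Step 4: G0=G3&G1=0&0=0 G1=0(const) G2=0(const) G3=G0=0 -> 0000
Step 5: G0=G3&G1=0&0=0 G1=0(const) G2=0(const) G3=G0=0 -> 0000
Step 6: G0=G3&G1=0&0=0 G1=0(const) G2=0(const) G3=G0=0 -> 0000
Step 7: G0=G3&G1=0&0=0 G1=0(const) G2=0(const) G3=G0=0 -> 0000

0000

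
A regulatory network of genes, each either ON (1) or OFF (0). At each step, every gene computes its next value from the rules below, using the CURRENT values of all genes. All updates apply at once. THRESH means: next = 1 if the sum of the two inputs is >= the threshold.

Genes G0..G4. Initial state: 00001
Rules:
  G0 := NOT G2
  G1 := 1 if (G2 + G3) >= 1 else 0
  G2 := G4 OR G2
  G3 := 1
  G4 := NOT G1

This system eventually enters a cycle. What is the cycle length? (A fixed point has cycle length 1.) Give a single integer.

Step 0: 00001
Step 1: G0=NOT G2=NOT 0=1 G1=(0+0>=1)=0 G2=G4|G2=1|0=1 G3=1(const) G4=NOT G1=NOT 0=1 -> 10111
Step 2: G0=NOT G2=NOT 1=0 G1=(1+1>=1)=1 G2=G4|G2=1|1=1 G3=1(const) G4=NOT G1=NOT 0=1 -> 01111
Step 3: G0=NOT G2=NOT 1=0 G1=(1+1>=1)=1 G2=G4|G2=1|1=1 G3=1(const) G4=NOT G1=NOT 1=0 -> 01110
Step 4: G0=NOT G2=NOT 1=0 G1=(1+1>=1)=1 G2=G4|G2=0|1=1 G3=1(const) G4=NOT G1=NOT 1=0 -> 01110
State from step 4 equals state from step 3 -> cycle length 1

Answer: 1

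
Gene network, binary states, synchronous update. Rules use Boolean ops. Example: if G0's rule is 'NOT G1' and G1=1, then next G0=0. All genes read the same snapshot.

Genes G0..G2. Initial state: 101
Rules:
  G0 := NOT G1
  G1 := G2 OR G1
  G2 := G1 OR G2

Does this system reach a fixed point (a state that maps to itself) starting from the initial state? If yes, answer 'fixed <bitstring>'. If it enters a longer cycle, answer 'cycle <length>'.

Answer: fixed 011

Derivation:
Step 0: 101
Step 1: G0=NOT G1=NOT 0=1 G1=G2|G1=1|0=1 G2=G1|G2=0|1=1 -> 111
Step 2: G0=NOT G1=NOT 1=0 G1=G2|G1=1|1=1 G2=G1|G2=1|1=1 -> 011
Step 3: G0=NOT G1=NOT 1=0 G1=G2|G1=1|1=1 G2=G1|G2=1|1=1 -> 011
Fixed point reached at step 2: 011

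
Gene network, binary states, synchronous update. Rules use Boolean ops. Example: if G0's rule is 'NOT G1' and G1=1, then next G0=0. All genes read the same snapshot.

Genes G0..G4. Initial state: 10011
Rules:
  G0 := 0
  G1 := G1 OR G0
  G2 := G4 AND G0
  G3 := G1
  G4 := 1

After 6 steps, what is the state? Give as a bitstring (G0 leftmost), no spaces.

Step 1: G0=0(const) G1=G1|G0=0|1=1 G2=G4&G0=1&1=1 G3=G1=0 G4=1(const) -> 01101
Step 2: G0=0(const) G1=G1|G0=1|0=1 G2=G4&G0=1&0=0 G3=G1=1 G4=1(const) -> 01011
Step 3: G0=0(const) G1=G1|G0=1|0=1 G2=G4&G0=1&0=0 G3=G1=1 G4=1(const) -> 01011
Step 4: G0=0(const) G1=G1|G0=1|0=1 G2=G4&G0=1&0=0 G3=G1=1 G4=1(const) -> 01011
Step 5: G0=0(const) G1=G1|G0=1|0=1 G2=G4&G0=1&0=0 G3=G1=1 G4=1(const) -> 01011
Step 6: G0=0(const) G1=G1|G0=1|0=1 G2=G4&G0=1&0=0 G3=G1=1 G4=1(const) -> 01011

01011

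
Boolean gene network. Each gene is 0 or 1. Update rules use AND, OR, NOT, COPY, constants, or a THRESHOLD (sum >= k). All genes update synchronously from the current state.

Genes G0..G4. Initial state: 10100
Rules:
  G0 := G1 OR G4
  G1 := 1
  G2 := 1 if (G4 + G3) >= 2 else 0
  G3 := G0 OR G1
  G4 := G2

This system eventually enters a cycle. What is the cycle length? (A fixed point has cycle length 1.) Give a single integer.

Answer: 2

Derivation:
Step 0: 10100
Step 1: G0=G1|G4=0|0=0 G1=1(const) G2=(0+0>=2)=0 G3=G0|G1=1|0=1 G4=G2=1 -> 01011
Step 2: G0=G1|G4=1|1=1 G1=1(const) G2=(1+1>=2)=1 G3=G0|G1=0|1=1 G4=G2=0 -> 11110
Step 3: G0=G1|G4=1|0=1 G1=1(const) G2=(0+1>=2)=0 G3=G0|G1=1|1=1 G4=G2=1 -> 11011
Step 4: G0=G1|G4=1|1=1 G1=1(const) G2=(1+1>=2)=1 G3=G0|G1=1|1=1 G4=G2=0 -> 11110
State from step 4 equals state from step 2 -> cycle length 2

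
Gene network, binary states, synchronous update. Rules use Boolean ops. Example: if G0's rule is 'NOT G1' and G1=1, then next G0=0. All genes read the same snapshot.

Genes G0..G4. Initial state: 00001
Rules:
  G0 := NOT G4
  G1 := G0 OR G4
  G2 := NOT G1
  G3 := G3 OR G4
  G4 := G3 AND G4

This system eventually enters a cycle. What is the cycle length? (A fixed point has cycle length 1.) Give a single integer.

Answer: 1

Derivation:
Step 0: 00001
Step 1: G0=NOT G4=NOT 1=0 G1=G0|G4=0|1=1 G2=NOT G1=NOT 0=1 G3=G3|G4=0|1=1 G4=G3&G4=0&1=0 -> 01110
Step 2: G0=NOT G4=NOT 0=1 G1=G0|G4=0|0=0 G2=NOT G1=NOT 1=0 G3=G3|G4=1|0=1 G4=G3&G4=1&0=0 -> 10010
Step 3: G0=NOT G4=NOT 0=1 G1=G0|G4=1|0=1 G2=NOT G1=NOT 0=1 G3=G3|G4=1|0=1 G4=G3&G4=1&0=0 -> 11110
Step 4: G0=NOT G4=NOT 0=1 G1=G0|G4=1|0=1 G2=NOT G1=NOT 1=0 G3=G3|G4=1|0=1 G4=G3&G4=1&0=0 -> 11010
Step 5: G0=NOT G4=NOT 0=1 G1=G0|G4=1|0=1 G2=NOT G1=NOT 1=0 G3=G3|G4=1|0=1 G4=G3&G4=1&0=0 -> 11010
State from step 5 equals state from step 4 -> cycle length 1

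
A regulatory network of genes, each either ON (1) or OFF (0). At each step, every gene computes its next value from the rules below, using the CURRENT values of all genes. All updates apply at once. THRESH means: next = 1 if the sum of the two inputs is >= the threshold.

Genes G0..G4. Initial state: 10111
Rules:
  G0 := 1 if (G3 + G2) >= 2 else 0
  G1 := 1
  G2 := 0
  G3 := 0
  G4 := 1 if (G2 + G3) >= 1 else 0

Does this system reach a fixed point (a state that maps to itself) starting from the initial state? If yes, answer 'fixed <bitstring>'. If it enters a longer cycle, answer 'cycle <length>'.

Step 0: 10111
Step 1: G0=(1+1>=2)=1 G1=1(const) G2=0(const) G3=0(const) G4=(1+1>=1)=1 -> 11001
Step 2: G0=(0+0>=2)=0 G1=1(const) G2=0(const) G3=0(const) G4=(0+0>=1)=0 -> 01000
Step 3: G0=(0+0>=2)=0 G1=1(const) G2=0(const) G3=0(const) G4=(0+0>=1)=0 -> 01000
Fixed point reached at step 2: 01000

Answer: fixed 01000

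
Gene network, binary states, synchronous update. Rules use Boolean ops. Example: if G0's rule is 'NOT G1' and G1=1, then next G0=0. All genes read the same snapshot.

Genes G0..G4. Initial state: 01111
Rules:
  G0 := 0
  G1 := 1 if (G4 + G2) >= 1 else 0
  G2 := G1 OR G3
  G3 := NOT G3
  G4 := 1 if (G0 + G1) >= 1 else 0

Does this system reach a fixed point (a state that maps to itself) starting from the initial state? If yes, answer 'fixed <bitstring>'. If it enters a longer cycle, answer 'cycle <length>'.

Answer: cycle 2

Derivation:
Step 0: 01111
Step 1: G0=0(const) G1=(1+1>=1)=1 G2=G1|G3=1|1=1 G3=NOT G3=NOT 1=0 G4=(0+1>=1)=1 -> 01101
Step 2: G0=0(const) G1=(1+1>=1)=1 G2=G1|G3=1|0=1 G3=NOT G3=NOT 0=1 G4=(0+1>=1)=1 -> 01111
Cycle of length 2 starting at step 0 -> no fixed point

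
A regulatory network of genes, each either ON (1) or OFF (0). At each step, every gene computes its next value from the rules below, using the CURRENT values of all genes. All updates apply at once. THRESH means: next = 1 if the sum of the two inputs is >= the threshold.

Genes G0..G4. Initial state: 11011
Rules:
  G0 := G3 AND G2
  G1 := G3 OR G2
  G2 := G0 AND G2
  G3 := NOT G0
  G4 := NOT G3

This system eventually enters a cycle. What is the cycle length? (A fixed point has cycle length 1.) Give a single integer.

Answer: 1

Derivation:
Step 0: 11011
Step 1: G0=G3&G2=1&0=0 G1=G3|G2=1|0=1 G2=G0&G2=1&0=0 G3=NOT G0=NOT 1=0 G4=NOT G3=NOT 1=0 -> 01000
Step 2: G0=G3&G2=0&0=0 G1=G3|G2=0|0=0 G2=G0&G2=0&0=0 G3=NOT G0=NOT 0=1 G4=NOT G3=NOT 0=1 -> 00011
Step 3: G0=G3&G2=1&0=0 G1=G3|G2=1|0=1 G2=G0&G2=0&0=0 G3=NOT G0=NOT 0=1 G4=NOT G3=NOT 1=0 -> 01010
Step 4: G0=G3&G2=1&0=0 G1=G3|G2=1|0=1 G2=G0&G2=0&0=0 G3=NOT G0=NOT 0=1 G4=NOT G3=NOT 1=0 -> 01010
State from step 4 equals state from step 3 -> cycle length 1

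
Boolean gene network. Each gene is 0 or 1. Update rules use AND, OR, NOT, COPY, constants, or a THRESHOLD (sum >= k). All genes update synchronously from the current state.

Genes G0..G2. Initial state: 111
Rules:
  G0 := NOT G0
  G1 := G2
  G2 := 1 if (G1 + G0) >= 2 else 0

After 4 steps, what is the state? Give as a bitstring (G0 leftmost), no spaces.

Step 1: G0=NOT G0=NOT 1=0 G1=G2=1 G2=(1+1>=2)=1 -> 011
Step 2: G0=NOT G0=NOT 0=1 G1=G2=1 G2=(1+0>=2)=0 -> 110
Step 3: G0=NOT G0=NOT 1=0 G1=G2=0 G2=(1+1>=2)=1 -> 001
Step 4: G0=NOT G0=NOT 0=1 G1=G2=1 G2=(0+0>=2)=0 -> 110

110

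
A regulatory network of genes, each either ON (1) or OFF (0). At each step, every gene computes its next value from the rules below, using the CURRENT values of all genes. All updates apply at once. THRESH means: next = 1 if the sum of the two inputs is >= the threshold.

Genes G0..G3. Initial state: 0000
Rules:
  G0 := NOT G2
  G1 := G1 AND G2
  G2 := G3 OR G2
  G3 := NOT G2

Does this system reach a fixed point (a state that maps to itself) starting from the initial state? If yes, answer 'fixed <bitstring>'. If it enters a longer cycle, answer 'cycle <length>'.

Answer: fixed 0010

Derivation:
Step 0: 0000
Step 1: G0=NOT G2=NOT 0=1 G1=G1&G2=0&0=0 G2=G3|G2=0|0=0 G3=NOT G2=NOT 0=1 -> 1001
Step 2: G0=NOT G2=NOT 0=1 G1=G1&G2=0&0=0 G2=G3|G2=1|0=1 G3=NOT G2=NOT 0=1 -> 1011
Step 3: G0=NOT G2=NOT 1=0 G1=G1&G2=0&1=0 G2=G3|G2=1|1=1 G3=NOT G2=NOT 1=0 -> 0010
Step 4: G0=NOT G2=NOT 1=0 G1=G1&G2=0&1=0 G2=G3|G2=0|1=1 G3=NOT G2=NOT 1=0 -> 0010
Fixed point reached at step 3: 0010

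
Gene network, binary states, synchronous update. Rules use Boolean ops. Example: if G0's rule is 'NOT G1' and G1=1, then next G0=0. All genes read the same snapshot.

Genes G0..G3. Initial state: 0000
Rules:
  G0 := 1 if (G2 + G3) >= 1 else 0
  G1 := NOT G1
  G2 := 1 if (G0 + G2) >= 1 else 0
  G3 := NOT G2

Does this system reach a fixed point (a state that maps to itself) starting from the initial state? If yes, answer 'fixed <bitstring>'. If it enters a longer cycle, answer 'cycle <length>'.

Answer: cycle 2

Derivation:
Step 0: 0000
Step 1: G0=(0+0>=1)=0 G1=NOT G1=NOT 0=1 G2=(0+0>=1)=0 G3=NOT G2=NOT 0=1 -> 0101
Step 2: G0=(0+1>=1)=1 G1=NOT G1=NOT 1=0 G2=(0+0>=1)=0 G3=NOT G2=NOT 0=1 -> 1001
Step 3: G0=(0+1>=1)=1 G1=NOT G1=NOT 0=1 G2=(1+0>=1)=1 G3=NOT G2=NOT 0=1 -> 1111
Step 4: G0=(1+1>=1)=1 G1=NOT G1=NOT 1=0 G2=(1+1>=1)=1 G3=NOT G2=NOT 1=0 -> 1010
Step 5: G0=(1+0>=1)=1 G1=NOT G1=NOT 0=1 G2=(1+1>=1)=1 G3=NOT G2=NOT 1=0 -> 1110
Step 6: G0=(1+0>=1)=1 G1=NOT G1=NOT 1=0 G2=(1+1>=1)=1 G3=NOT G2=NOT 1=0 -> 1010
Cycle of length 2 starting at step 4 -> no fixed point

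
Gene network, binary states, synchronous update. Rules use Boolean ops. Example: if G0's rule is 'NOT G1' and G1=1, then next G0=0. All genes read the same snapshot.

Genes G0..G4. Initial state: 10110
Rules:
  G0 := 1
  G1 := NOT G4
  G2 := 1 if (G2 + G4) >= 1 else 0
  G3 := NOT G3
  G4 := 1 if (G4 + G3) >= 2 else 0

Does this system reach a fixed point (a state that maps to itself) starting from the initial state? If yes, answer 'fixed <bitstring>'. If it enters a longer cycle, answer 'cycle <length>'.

Answer: cycle 2

Derivation:
Step 0: 10110
Step 1: G0=1(const) G1=NOT G4=NOT 0=1 G2=(1+0>=1)=1 G3=NOT G3=NOT 1=0 G4=(0+1>=2)=0 -> 11100
Step 2: G0=1(const) G1=NOT G4=NOT 0=1 G2=(1+0>=1)=1 G3=NOT G3=NOT 0=1 G4=(0+0>=2)=0 -> 11110
Step 3: G0=1(const) G1=NOT G4=NOT 0=1 G2=(1+0>=1)=1 G3=NOT G3=NOT 1=0 G4=(0+1>=2)=0 -> 11100
Cycle of length 2 starting at step 1 -> no fixed point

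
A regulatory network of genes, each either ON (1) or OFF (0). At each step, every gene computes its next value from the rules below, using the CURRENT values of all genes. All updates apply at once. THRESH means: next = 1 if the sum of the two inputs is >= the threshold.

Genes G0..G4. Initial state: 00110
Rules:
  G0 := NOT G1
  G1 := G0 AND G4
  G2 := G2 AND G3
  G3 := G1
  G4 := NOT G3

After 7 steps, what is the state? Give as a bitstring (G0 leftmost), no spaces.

Step 1: G0=NOT G1=NOT 0=1 G1=G0&G4=0&0=0 G2=G2&G3=1&1=1 G3=G1=0 G4=NOT G3=NOT 1=0 -> 10100
Step 2: G0=NOT G1=NOT 0=1 G1=G0&G4=1&0=0 G2=G2&G3=1&0=0 G3=G1=0 G4=NOT G3=NOT 0=1 -> 10001
Step 3: G0=NOT G1=NOT 0=1 G1=G0&G4=1&1=1 G2=G2&G3=0&0=0 G3=G1=0 G4=NOT G3=NOT 0=1 -> 11001
Step 4: G0=NOT G1=NOT 1=0 G1=G0&G4=1&1=1 G2=G2&G3=0&0=0 G3=G1=1 G4=NOT G3=NOT 0=1 -> 01011
Step 5: G0=NOT G1=NOT 1=0 G1=G0&G4=0&1=0 G2=G2&G3=0&1=0 G3=G1=1 G4=NOT G3=NOT 1=0 -> 00010
Step 6: G0=NOT G1=NOT 0=1 G1=G0&G4=0&0=0 G2=G2&G3=0&1=0 G3=G1=0 G4=NOT G3=NOT 1=0 -> 10000
Step 7: G0=NOT G1=NOT 0=1 G1=G0&G4=1&0=0 G2=G2&G3=0&0=0 G3=G1=0 G4=NOT G3=NOT 0=1 -> 10001

10001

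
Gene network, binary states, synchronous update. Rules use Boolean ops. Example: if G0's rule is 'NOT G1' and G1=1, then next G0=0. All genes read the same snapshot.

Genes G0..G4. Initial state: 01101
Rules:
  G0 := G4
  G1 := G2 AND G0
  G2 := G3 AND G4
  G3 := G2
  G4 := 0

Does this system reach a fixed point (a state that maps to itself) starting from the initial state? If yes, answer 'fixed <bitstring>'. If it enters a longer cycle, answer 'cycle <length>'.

Answer: fixed 00000

Derivation:
Step 0: 01101
Step 1: G0=G4=1 G1=G2&G0=1&0=0 G2=G3&G4=0&1=0 G3=G2=1 G4=0(const) -> 10010
Step 2: G0=G4=0 G1=G2&G0=0&1=0 G2=G3&G4=1&0=0 G3=G2=0 G4=0(const) -> 00000
Step 3: G0=G4=0 G1=G2&G0=0&0=0 G2=G3&G4=0&0=0 G3=G2=0 G4=0(const) -> 00000
Fixed point reached at step 2: 00000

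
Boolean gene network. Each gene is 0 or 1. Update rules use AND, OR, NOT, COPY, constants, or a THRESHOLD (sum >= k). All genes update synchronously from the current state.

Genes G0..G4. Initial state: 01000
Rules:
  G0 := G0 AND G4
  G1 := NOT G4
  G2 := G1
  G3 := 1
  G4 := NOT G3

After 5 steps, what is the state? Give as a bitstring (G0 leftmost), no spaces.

Step 1: G0=G0&G4=0&0=0 G1=NOT G4=NOT 0=1 G2=G1=1 G3=1(const) G4=NOT G3=NOT 0=1 -> 01111
Step 2: G0=G0&G4=0&1=0 G1=NOT G4=NOT 1=0 G2=G1=1 G3=1(const) G4=NOT G3=NOT 1=0 -> 00110
Step 3: G0=G0&G4=0&0=0 G1=NOT G4=NOT 0=1 G2=G1=0 G3=1(const) G4=NOT G3=NOT 1=0 -> 01010
Step 4: G0=G0&G4=0&0=0 G1=NOT G4=NOT 0=1 G2=G1=1 G3=1(const) G4=NOT G3=NOT 1=0 -> 01110
Step 5: G0=G0&G4=0&0=0 G1=NOT G4=NOT 0=1 G2=G1=1 G3=1(const) G4=NOT G3=NOT 1=0 -> 01110

01110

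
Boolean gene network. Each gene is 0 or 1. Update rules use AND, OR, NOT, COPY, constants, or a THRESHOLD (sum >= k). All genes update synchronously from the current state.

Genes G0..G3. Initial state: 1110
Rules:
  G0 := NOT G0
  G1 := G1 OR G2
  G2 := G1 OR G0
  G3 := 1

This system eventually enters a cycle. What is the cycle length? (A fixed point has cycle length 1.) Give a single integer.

Answer: 2

Derivation:
Step 0: 1110
Step 1: G0=NOT G0=NOT 1=0 G1=G1|G2=1|1=1 G2=G1|G0=1|1=1 G3=1(const) -> 0111
Step 2: G0=NOT G0=NOT 0=1 G1=G1|G2=1|1=1 G2=G1|G0=1|0=1 G3=1(const) -> 1111
Step 3: G0=NOT G0=NOT 1=0 G1=G1|G2=1|1=1 G2=G1|G0=1|1=1 G3=1(const) -> 0111
State from step 3 equals state from step 1 -> cycle length 2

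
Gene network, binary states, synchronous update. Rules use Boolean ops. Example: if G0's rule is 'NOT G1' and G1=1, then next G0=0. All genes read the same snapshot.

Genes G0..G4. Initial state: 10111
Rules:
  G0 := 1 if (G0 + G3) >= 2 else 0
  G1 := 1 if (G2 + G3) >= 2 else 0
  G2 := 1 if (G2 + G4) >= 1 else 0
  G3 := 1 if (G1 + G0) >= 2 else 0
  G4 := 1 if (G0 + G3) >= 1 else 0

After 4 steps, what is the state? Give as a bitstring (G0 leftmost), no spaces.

Step 1: G0=(1+1>=2)=1 G1=(1+1>=2)=1 G2=(1+1>=1)=1 G3=(0+1>=2)=0 G4=(1+1>=1)=1 -> 11101
Step 2: G0=(1+0>=2)=0 G1=(1+0>=2)=0 G2=(1+1>=1)=1 G3=(1+1>=2)=1 G4=(1+0>=1)=1 -> 00111
Step 3: G0=(0+1>=2)=0 G1=(1+1>=2)=1 G2=(1+1>=1)=1 G3=(0+0>=2)=0 G4=(0+1>=1)=1 -> 01101
Step 4: G0=(0+0>=2)=0 G1=(1+0>=2)=0 G2=(1+1>=1)=1 G3=(1+0>=2)=0 G4=(0+0>=1)=0 -> 00100

00100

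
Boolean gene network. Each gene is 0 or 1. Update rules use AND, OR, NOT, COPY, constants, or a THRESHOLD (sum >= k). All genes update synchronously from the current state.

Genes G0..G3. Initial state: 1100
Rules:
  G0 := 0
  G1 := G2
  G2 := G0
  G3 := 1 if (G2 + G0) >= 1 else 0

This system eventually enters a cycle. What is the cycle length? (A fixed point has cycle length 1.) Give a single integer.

Answer: 1

Derivation:
Step 0: 1100
Step 1: G0=0(const) G1=G2=0 G2=G0=1 G3=(0+1>=1)=1 -> 0011
Step 2: G0=0(const) G1=G2=1 G2=G0=0 G3=(1+0>=1)=1 -> 0101
Step 3: G0=0(const) G1=G2=0 G2=G0=0 G3=(0+0>=1)=0 -> 0000
Step 4: G0=0(const) G1=G2=0 G2=G0=0 G3=(0+0>=1)=0 -> 0000
State from step 4 equals state from step 3 -> cycle length 1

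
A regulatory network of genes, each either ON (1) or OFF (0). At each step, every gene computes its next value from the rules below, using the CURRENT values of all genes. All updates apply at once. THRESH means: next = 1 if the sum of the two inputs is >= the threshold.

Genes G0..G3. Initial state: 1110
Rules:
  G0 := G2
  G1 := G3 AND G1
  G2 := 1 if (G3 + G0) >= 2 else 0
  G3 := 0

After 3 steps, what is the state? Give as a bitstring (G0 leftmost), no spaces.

Step 1: G0=G2=1 G1=G3&G1=0&1=0 G2=(0+1>=2)=0 G3=0(const) -> 1000
Step 2: G0=G2=0 G1=G3&G1=0&0=0 G2=(0+1>=2)=0 G3=0(const) -> 0000
Step 3: G0=G2=0 G1=G3&G1=0&0=0 G2=(0+0>=2)=0 G3=0(const) -> 0000

0000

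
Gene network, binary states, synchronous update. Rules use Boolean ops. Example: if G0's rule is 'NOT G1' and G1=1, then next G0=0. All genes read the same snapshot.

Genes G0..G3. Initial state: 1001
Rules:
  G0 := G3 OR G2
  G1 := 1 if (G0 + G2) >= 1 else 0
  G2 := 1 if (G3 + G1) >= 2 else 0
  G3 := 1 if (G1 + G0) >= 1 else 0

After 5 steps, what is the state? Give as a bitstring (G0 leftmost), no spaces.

Step 1: G0=G3|G2=1|0=1 G1=(1+0>=1)=1 G2=(1+0>=2)=0 G3=(0+1>=1)=1 -> 1101
Step 2: G0=G3|G2=1|0=1 G1=(1+0>=1)=1 G2=(1+1>=2)=1 G3=(1+1>=1)=1 -> 1111
Step 3: G0=G3|G2=1|1=1 G1=(1+1>=1)=1 G2=(1+1>=2)=1 G3=(1+1>=1)=1 -> 1111
Step 4: G0=G3|G2=1|1=1 G1=(1+1>=1)=1 G2=(1+1>=2)=1 G3=(1+1>=1)=1 -> 1111
Step 5: G0=G3|G2=1|1=1 G1=(1+1>=1)=1 G2=(1+1>=2)=1 G3=(1+1>=1)=1 -> 1111

1111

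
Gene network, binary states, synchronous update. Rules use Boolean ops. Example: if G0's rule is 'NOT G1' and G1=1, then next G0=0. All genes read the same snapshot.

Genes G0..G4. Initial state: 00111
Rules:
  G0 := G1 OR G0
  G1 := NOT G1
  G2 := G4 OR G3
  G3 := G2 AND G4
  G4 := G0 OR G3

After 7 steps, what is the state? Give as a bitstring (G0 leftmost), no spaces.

Step 1: G0=G1|G0=0|0=0 G1=NOT G1=NOT 0=1 G2=G4|G3=1|1=1 G3=G2&G4=1&1=1 G4=G0|G3=0|1=1 -> 01111
Step 2: G0=G1|G0=1|0=1 G1=NOT G1=NOT 1=0 G2=G4|G3=1|1=1 G3=G2&G4=1&1=1 G4=G0|G3=0|1=1 -> 10111
Step 3: G0=G1|G0=0|1=1 G1=NOT G1=NOT 0=1 G2=G4|G3=1|1=1 G3=G2&G4=1&1=1 G4=G0|G3=1|1=1 -> 11111
Step 4: G0=G1|G0=1|1=1 G1=NOT G1=NOT 1=0 G2=G4|G3=1|1=1 G3=G2&G4=1&1=1 G4=G0|G3=1|1=1 -> 10111
Step 5: G0=G1|G0=0|1=1 G1=NOT G1=NOT 0=1 G2=G4|G3=1|1=1 G3=G2&G4=1&1=1 G4=G0|G3=1|1=1 -> 11111
Step 6: G0=G1|G0=1|1=1 G1=NOT G1=NOT 1=0 G2=G4|G3=1|1=1 G3=G2&G4=1&1=1 G4=G0|G3=1|1=1 -> 10111
Step 7: G0=G1|G0=0|1=1 G1=NOT G1=NOT 0=1 G2=G4|G3=1|1=1 G3=G2&G4=1&1=1 G4=G0|G3=1|1=1 -> 11111

11111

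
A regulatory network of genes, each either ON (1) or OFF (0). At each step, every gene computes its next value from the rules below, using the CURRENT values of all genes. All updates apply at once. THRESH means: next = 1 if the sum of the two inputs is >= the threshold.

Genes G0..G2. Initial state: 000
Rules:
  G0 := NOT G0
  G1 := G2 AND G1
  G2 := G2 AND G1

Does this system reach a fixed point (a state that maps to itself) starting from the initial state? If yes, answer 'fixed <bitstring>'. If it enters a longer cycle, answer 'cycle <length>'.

Step 0: 000
Step 1: G0=NOT G0=NOT 0=1 G1=G2&G1=0&0=0 G2=G2&G1=0&0=0 -> 100
Step 2: G0=NOT G0=NOT 1=0 G1=G2&G1=0&0=0 G2=G2&G1=0&0=0 -> 000
Cycle of length 2 starting at step 0 -> no fixed point

Answer: cycle 2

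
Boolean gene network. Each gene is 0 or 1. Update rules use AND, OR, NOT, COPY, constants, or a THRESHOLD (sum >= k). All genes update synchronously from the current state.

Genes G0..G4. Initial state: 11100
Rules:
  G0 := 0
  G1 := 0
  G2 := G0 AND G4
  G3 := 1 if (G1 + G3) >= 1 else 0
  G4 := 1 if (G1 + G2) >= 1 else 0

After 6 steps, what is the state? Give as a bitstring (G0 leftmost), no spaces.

Step 1: G0=0(const) G1=0(const) G2=G0&G4=1&0=0 G3=(1+0>=1)=1 G4=(1+1>=1)=1 -> 00011
Step 2: G0=0(const) G1=0(const) G2=G0&G4=0&1=0 G3=(0+1>=1)=1 G4=(0+0>=1)=0 -> 00010
Step 3: G0=0(const) G1=0(const) G2=G0&G4=0&0=0 G3=(0+1>=1)=1 G4=(0+0>=1)=0 -> 00010
Step 4: G0=0(const) G1=0(const) G2=G0&G4=0&0=0 G3=(0+1>=1)=1 G4=(0+0>=1)=0 -> 00010
Step 5: G0=0(const) G1=0(const) G2=G0&G4=0&0=0 G3=(0+1>=1)=1 G4=(0+0>=1)=0 -> 00010
Step 6: G0=0(const) G1=0(const) G2=G0&G4=0&0=0 G3=(0+1>=1)=1 G4=(0+0>=1)=0 -> 00010

00010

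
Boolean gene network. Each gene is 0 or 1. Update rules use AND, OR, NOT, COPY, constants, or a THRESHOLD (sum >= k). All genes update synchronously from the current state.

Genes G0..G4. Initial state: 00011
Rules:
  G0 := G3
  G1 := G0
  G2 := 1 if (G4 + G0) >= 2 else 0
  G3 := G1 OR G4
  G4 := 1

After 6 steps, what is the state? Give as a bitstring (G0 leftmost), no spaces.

Step 1: G0=G3=1 G1=G0=0 G2=(1+0>=2)=0 G3=G1|G4=0|1=1 G4=1(const) -> 10011
Step 2: G0=G3=1 G1=G0=1 G2=(1+1>=2)=1 G3=G1|G4=0|1=1 G4=1(const) -> 11111
Step 3: G0=G3=1 G1=G0=1 G2=(1+1>=2)=1 G3=G1|G4=1|1=1 G4=1(const) -> 11111
Step 4: G0=G3=1 G1=G0=1 G2=(1+1>=2)=1 G3=G1|G4=1|1=1 G4=1(const) -> 11111
Step 5: G0=G3=1 G1=G0=1 G2=(1+1>=2)=1 G3=G1|G4=1|1=1 G4=1(const) -> 11111
Step 6: G0=G3=1 G1=G0=1 G2=(1+1>=2)=1 G3=G1|G4=1|1=1 G4=1(const) -> 11111

11111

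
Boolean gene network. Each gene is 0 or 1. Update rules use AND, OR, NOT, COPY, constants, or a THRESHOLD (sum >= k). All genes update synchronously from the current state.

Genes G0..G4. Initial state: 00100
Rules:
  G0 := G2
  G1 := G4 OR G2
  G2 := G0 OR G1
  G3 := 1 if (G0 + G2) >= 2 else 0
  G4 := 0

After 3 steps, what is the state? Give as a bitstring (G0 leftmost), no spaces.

Step 1: G0=G2=1 G1=G4|G2=0|1=1 G2=G0|G1=0|0=0 G3=(0+1>=2)=0 G4=0(const) -> 11000
Step 2: G0=G2=0 G1=G4|G2=0|0=0 G2=G0|G1=1|1=1 G3=(1+0>=2)=0 G4=0(const) -> 00100
Step 3: G0=G2=1 G1=G4|G2=0|1=1 G2=G0|G1=0|0=0 G3=(0+1>=2)=0 G4=0(const) -> 11000

11000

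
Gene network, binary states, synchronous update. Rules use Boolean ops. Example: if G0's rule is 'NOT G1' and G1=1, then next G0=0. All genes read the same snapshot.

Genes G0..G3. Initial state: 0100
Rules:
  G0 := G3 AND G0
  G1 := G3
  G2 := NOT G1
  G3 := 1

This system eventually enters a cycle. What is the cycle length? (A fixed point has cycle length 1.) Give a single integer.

Step 0: 0100
Step 1: G0=G3&G0=0&0=0 G1=G3=0 G2=NOT G1=NOT 1=0 G3=1(const) -> 0001
Step 2: G0=G3&G0=1&0=0 G1=G3=1 G2=NOT G1=NOT 0=1 G3=1(const) -> 0111
Step 3: G0=G3&G0=1&0=0 G1=G3=1 G2=NOT G1=NOT 1=0 G3=1(const) -> 0101
Step 4: G0=G3&G0=1&0=0 G1=G3=1 G2=NOT G1=NOT 1=0 G3=1(const) -> 0101
State from step 4 equals state from step 3 -> cycle length 1

Answer: 1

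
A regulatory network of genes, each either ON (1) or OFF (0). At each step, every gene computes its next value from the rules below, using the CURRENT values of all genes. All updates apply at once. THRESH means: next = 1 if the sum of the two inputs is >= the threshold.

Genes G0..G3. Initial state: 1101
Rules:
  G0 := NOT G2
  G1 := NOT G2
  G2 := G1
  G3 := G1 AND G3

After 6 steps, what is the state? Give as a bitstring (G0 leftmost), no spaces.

Step 1: G0=NOT G2=NOT 0=1 G1=NOT G2=NOT 0=1 G2=G1=1 G3=G1&G3=1&1=1 -> 1111
Step 2: G0=NOT G2=NOT 1=0 G1=NOT G2=NOT 1=0 G2=G1=1 G3=G1&G3=1&1=1 -> 0011
Step 3: G0=NOT G2=NOT 1=0 G1=NOT G2=NOT 1=0 G2=G1=0 G3=G1&G3=0&1=0 -> 0000
Step 4: G0=NOT G2=NOT 0=1 G1=NOT G2=NOT 0=1 G2=G1=0 G3=G1&G3=0&0=0 -> 1100
Step 5: G0=NOT G2=NOT 0=1 G1=NOT G2=NOT 0=1 G2=G1=1 G3=G1&G3=1&0=0 -> 1110
Step 6: G0=NOT G2=NOT 1=0 G1=NOT G2=NOT 1=0 G2=G1=1 G3=G1&G3=1&0=0 -> 0010

0010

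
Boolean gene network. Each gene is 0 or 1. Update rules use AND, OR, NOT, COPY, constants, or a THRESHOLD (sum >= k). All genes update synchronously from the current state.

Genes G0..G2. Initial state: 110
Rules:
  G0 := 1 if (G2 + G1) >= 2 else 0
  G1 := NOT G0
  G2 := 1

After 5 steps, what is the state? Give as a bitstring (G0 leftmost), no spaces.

Step 1: G0=(0+1>=2)=0 G1=NOT G0=NOT 1=0 G2=1(const) -> 001
Step 2: G0=(1+0>=2)=0 G1=NOT G0=NOT 0=1 G2=1(const) -> 011
Step 3: G0=(1+1>=2)=1 G1=NOT G0=NOT 0=1 G2=1(const) -> 111
Step 4: G0=(1+1>=2)=1 G1=NOT G0=NOT 1=0 G2=1(const) -> 101
Step 5: G0=(1+0>=2)=0 G1=NOT G0=NOT 1=0 G2=1(const) -> 001

001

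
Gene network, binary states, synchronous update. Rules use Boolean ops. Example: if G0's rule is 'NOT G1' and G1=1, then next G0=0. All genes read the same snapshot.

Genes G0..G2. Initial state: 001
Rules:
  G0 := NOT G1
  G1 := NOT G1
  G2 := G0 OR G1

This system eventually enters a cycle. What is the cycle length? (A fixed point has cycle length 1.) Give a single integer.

Answer: 2

Derivation:
Step 0: 001
Step 1: G0=NOT G1=NOT 0=1 G1=NOT G1=NOT 0=1 G2=G0|G1=0|0=0 -> 110
Step 2: G0=NOT G1=NOT 1=0 G1=NOT G1=NOT 1=0 G2=G0|G1=1|1=1 -> 001
State from step 2 equals state from step 0 -> cycle length 2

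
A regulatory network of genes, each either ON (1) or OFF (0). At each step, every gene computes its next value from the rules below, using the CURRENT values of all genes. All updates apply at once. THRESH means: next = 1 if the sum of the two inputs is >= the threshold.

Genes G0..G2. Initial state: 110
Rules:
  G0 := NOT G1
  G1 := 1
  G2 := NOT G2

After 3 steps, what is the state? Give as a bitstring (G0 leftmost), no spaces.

Step 1: G0=NOT G1=NOT 1=0 G1=1(const) G2=NOT G2=NOT 0=1 -> 011
Step 2: G0=NOT G1=NOT 1=0 G1=1(const) G2=NOT G2=NOT 1=0 -> 010
Step 3: G0=NOT G1=NOT 1=0 G1=1(const) G2=NOT G2=NOT 0=1 -> 011

011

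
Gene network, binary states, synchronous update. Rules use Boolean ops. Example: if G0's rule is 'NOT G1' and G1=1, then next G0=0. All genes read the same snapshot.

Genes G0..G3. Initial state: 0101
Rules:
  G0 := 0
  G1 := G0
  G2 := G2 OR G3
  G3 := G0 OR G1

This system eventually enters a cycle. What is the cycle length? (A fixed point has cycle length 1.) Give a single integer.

Answer: 1

Derivation:
Step 0: 0101
Step 1: G0=0(const) G1=G0=0 G2=G2|G3=0|1=1 G3=G0|G1=0|1=1 -> 0011
Step 2: G0=0(const) G1=G0=0 G2=G2|G3=1|1=1 G3=G0|G1=0|0=0 -> 0010
Step 3: G0=0(const) G1=G0=0 G2=G2|G3=1|0=1 G3=G0|G1=0|0=0 -> 0010
State from step 3 equals state from step 2 -> cycle length 1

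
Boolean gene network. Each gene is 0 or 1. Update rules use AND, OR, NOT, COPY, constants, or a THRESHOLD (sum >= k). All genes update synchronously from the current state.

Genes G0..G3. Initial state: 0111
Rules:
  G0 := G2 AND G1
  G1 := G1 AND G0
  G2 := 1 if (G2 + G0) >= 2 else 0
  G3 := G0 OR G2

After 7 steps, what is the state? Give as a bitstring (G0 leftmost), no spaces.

Step 1: G0=G2&G1=1&1=1 G1=G1&G0=1&0=0 G2=(1+0>=2)=0 G3=G0|G2=0|1=1 -> 1001
Step 2: G0=G2&G1=0&0=0 G1=G1&G0=0&1=0 G2=(0+1>=2)=0 G3=G0|G2=1|0=1 -> 0001
Step 3: G0=G2&G1=0&0=0 G1=G1&G0=0&0=0 G2=(0+0>=2)=0 G3=G0|G2=0|0=0 -> 0000
Step 4: G0=G2&G1=0&0=0 G1=G1&G0=0&0=0 G2=(0+0>=2)=0 G3=G0|G2=0|0=0 -> 0000
Step 5: G0=G2&G1=0&0=0 G1=G1&G0=0&0=0 G2=(0+0>=2)=0 G3=G0|G2=0|0=0 -> 0000
Step 6: G0=G2&G1=0&0=0 G1=G1&G0=0&0=0 G2=(0+0>=2)=0 G3=G0|G2=0|0=0 -> 0000
Step 7: G0=G2&G1=0&0=0 G1=G1&G0=0&0=0 G2=(0+0>=2)=0 G3=G0|G2=0|0=0 -> 0000

0000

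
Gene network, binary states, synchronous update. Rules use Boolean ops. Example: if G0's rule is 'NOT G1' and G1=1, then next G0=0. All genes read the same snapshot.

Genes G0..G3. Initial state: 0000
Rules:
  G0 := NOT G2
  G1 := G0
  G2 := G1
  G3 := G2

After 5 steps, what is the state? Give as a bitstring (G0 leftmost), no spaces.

Step 1: G0=NOT G2=NOT 0=1 G1=G0=0 G2=G1=0 G3=G2=0 -> 1000
Step 2: G0=NOT G2=NOT 0=1 G1=G0=1 G2=G1=0 G3=G2=0 -> 1100
Step 3: G0=NOT G2=NOT 0=1 G1=G0=1 G2=G1=1 G3=G2=0 -> 1110
Step 4: G0=NOT G2=NOT 1=0 G1=G0=1 G2=G1=1 G3=G2=1 -> 0111
Step 5: G0=NOT G2=NOT 1=0 G1=G0=0 G2=G1=1 G3=G2=1 -> 0011

0011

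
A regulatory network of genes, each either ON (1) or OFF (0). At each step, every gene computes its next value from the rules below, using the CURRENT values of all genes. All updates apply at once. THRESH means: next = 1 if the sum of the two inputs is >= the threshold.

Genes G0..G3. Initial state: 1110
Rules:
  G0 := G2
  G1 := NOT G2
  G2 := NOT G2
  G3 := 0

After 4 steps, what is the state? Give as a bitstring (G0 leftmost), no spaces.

Step 1: G0=G2=1 G1=NOT G2=NOT 1=0 G2=NOT G2=NOT 1=0 G3=0(const) -> 1000
Step 2: G0=G2=0 G1=NOT G2=NOT 0=1 G2=NOT G2=NOT 0=1 G3=0(const) -> 0110
Step 3: G0=G2=1 G1=NOT G2=NOT 1=0 G2=NOT G2=NOT 1=0 G3=0(const) -> 1000
Step 4: G0=G2=0 G1=NOT G2=NOT 0=1 G2=NOT G2=NOT 0=1 G3=0(const) -> 0110

0110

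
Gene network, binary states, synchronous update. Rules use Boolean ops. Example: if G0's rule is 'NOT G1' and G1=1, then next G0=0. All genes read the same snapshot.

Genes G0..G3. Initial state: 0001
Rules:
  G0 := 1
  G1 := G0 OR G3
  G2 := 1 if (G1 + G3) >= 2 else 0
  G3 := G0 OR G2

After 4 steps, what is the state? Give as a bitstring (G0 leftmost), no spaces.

Step 1: G0=1(const) G1=G0|G3=0|1=1 G2=(0+1>=2)=0 G3=G0|G2=0|0=0 -> 1100
Step 2: G0=1(const) G1=G0|G3=1|0=1 G2=(1+0>=2)=0 G3=G0|G2=1|0=1 -> 1101
Step 3: G0=1(const) G1=G0|G3=1|1=1 G2=(1+1>=2)=1 G3=G0|G2=1|0=1 -> 1111
Step 4: G0=1(const) G1=G0|G3=1|1=1 G2=(1+1>=2)=1 G3=G0|G2=1|1=1 -> 1111

1111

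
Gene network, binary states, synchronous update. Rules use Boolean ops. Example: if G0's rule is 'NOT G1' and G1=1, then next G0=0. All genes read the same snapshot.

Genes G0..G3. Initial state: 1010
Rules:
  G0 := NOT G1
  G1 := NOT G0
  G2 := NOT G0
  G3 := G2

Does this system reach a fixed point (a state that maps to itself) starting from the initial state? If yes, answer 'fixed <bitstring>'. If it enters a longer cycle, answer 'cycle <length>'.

Answer: fixed 1000

Derivation:
Step 0: 1010
Step 1: G0=NOT G1=NOT 0=1 G1=NOT G0=NOT 1=0 G2=NOT G0=NOT 1=0 G3=G2=1 -> 1001
Step 2: G0=NOT G1=NOT 0=1 G1=NOT G0=NOT 1=0 G2=NOT G0=NOT 1=0 G3=G2=0 -> 1000
Step 3: G0=NOT G1=NOT 0=1 G1=NOT G0=NOT 1=0 G2=NOT G0=NOT 1=0 G3=G2=0 -> 1000
Fixed point reached at step 2: 1000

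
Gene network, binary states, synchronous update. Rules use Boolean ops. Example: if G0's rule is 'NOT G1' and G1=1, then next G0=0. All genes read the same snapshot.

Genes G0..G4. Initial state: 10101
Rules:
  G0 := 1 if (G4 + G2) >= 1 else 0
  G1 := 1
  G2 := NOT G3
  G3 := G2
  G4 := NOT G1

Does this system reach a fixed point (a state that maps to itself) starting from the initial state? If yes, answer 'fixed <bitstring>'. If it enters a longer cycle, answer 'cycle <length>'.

Step 0: 10101
Step 1: G0=(1+1>=1)=1 G1=1(const) G2=NOT G3=NOT 0=1 G3=G2=1 G4=NOT G1=NOT 0=1 -> 11111
Step 2: G0=(1+1>=1)=1 G1=1(const) G2=NOT G3=NOT 1=0 G3=G2=1 G4=NOT G1=NOT 1=0 -> 11010
Step 3: G0=(0+0>=1)=0 G1=1(const) G2=NOT G3=NOT 1=0 G3=G2=0 G4=NOT G1=NOT 1=0 -> 01000
Step 4: G0=(0+0>=1)=0 G1=1(const) G2=NOT G3=NOT 0=1 G3=G2=0 G4=NOT G1=NOT 1=0 -> 01100
Step 5: G0=(0+1>=1)=1 G1=1(const) G2=NOT G3=NOT 0=1 G3=G2=1 G4=NOT G1=NOT 1=0 -> 11110
Step 6: G0=(0+1>=1)=1 G1=1(const) G2=NOT G3=NOT 1=0 G3=G2=1 G4=NOT G1=NOT 1=0 -> 11010
Cycle of length 4 starting at step 2 -> no fixed point

Answer: cycle 4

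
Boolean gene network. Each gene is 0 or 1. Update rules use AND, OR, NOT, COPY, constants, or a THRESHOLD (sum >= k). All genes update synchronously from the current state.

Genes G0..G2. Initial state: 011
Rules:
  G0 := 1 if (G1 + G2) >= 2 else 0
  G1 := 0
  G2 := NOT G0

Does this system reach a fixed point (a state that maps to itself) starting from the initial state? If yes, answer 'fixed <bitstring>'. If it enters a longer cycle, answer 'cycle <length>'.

Step 0: 011
Step 1: G0=(1+1>=2)=1 G1=0(const) G2=NOT G0=NOT 0=1 -> 101
Step 2: G0=(0+1>=2)=0 G1=0(const) G2=NOT G0=NOT 1=0 -> 000
Step 3: G0=(0+0>=2)=0 G1=0(const) G2=NOT G0=NOT 0=1 -> 001
Step 4: G0=(0+1>=2)=0 G1=0(const) G2=NOT G0=NOT 0=1 -> 001
Fixed point reached at step 3: 001

Answer: fixed 001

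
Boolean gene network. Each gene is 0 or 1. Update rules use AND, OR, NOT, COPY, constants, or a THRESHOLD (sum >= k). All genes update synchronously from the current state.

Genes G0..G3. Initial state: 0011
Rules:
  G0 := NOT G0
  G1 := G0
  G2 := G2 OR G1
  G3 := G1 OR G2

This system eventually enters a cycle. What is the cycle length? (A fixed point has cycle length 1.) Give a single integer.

Answer: 2

Derivation:
Step 0: 0011
Step 1: G0=NOT G0=NOT 0=1 G1=G0=0 G2=G2|G1=1|0=1 G3=G1|G2=0|1=1 -> 1011
Step 2: G0=NOT G0=NOT 1=0 G1=G0=1 G2=G2|G1=1|0=1 G3=G1|G2=0|1=1 -> 0111
Step 3: G0=NOT G0=NOT 0=1 G1=G0=0 G2=G2|G1=1|1=1 G3=G1|G2=1|1=1 -> 1011
State from step 3 equals state from step 1 -> cycle length 2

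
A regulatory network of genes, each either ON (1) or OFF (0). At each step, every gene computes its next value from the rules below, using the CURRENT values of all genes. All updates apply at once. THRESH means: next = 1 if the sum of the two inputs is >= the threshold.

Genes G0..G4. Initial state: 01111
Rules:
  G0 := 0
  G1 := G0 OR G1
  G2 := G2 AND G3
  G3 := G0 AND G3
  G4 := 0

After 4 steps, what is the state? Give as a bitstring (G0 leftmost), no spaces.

Step 1: G0=0(const) G1=G0|G1=0|1=1 G2=G2&G3=1&1=1 G3=G0&G3=0&1=0 G4=0(const) -> 01100
Step 2: G0=0(const) G1=G0|G1=0|1=1 G2=G2&G3=1&0=0 G3=G0&G3=0&0=0 G4=0(const) -> 01000
Step 3: G0=0(const) G1=G0|G1=0|1=1 G2=G2&G3=0&0=0 G3=G0&G3=0&0=0 G4=0(const) -> 01000
Step 4: G0=0(const) G1=G0|G1=0|1=1 G2=G2&G3=0&0=0 G3=G0&G3=0&0=0 G4=0(const) -> 01000

01000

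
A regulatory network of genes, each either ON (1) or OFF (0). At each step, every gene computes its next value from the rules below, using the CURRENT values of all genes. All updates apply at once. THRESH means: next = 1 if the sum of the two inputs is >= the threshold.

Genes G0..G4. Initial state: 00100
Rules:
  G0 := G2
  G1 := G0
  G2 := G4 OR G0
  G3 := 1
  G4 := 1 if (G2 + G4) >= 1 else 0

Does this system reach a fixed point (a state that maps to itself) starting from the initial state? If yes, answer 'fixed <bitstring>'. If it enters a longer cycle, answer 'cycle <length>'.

Answer: fixed 11111

Derivation:
Step 0: 00100
Step 1: G0=G2=1 G1=G0=0 G2=G4|G0=0|0=0 G3=1(const) G4=(1+0>=1)=1 -> 10011
Step 2: G0=G2=0 G1=G0=1 G2=G4|G0=1|1=1 G3=1(const) G4=(0+1>=1)=1 -> 01111
Step 3: G0=G2=1 G1=G0=0 G2=G4|G0=1|0=1 G3=1(const) G4=(1+1>=1)=1 -> 10111
Step 4: G0=G2=1 G1=G0=1 G2=G4|G0=1|1=1 G3=1(const) G4=(1+1>=1)=1 -> 11111
Step 5: G0=G2=1 G1=G0=1 G2=G4|G0=1|1=1 G3=1(const) G4=(1+1>=1)=1 -> 11111
Fixed point reached at step 4: 11111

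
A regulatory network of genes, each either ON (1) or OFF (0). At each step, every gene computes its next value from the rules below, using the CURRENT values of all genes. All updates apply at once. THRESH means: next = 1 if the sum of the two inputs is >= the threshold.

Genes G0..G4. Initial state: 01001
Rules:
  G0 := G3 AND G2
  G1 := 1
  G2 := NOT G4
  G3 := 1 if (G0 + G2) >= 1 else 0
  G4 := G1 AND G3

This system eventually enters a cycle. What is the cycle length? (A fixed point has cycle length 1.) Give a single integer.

Step 0: 01001
Step 1: G0=G3&G2=0&0=0 G1=1(const) G2=NOT G4=NOT 1=0 G3=(0+0>=1)=0 G4=G1&G3=1&0=0 -> 01000
Step 2: G0=G3&G2=0&0=0 G1=1(const) G2=NOT G4=NOT 0=1 G3=(0+0>=1)=0 G4=G1&G3=1&0=0 -> 01100
Step 3: G0=G3&G2=0&1=0 G1=1(const) G2=NOT G4=NOT 0=1 G3=(0+1>=1)=1 G4=G1&G3=1&0=0 -> 01110
Step 4: G0=G3&G2=1&1=1 G1=1(const) G2=NOT G4=NOT 0=1 G3=(0+1>=1)=1 G4=G1&G3=1&1=1 -> 11111
Step 5: G0=G3&G2=1&1=1 G1=1(const) G2=NOT G4=NOT 1=0 G3=(1+1>=1)=1 G4=G1&G3=1&1=1 -> 11011
Step 6: G0=G3&G2=1&0=0 G1=1(const) G2=NOT G4=NOT 1=0 G3=(1+0>=1)=1 G4=G1&G3=1&1=1 -> 01011
Step 7: G0=G3&G2=1&0=0 G1=1(const) G2=NOT G4=NOT 1=0 G3=(0+0>=1)=0 G4=G1&G3=1&1=1 -> 01001
State from step 7 equals state from step 0 -> cycle length 7

Answer: 7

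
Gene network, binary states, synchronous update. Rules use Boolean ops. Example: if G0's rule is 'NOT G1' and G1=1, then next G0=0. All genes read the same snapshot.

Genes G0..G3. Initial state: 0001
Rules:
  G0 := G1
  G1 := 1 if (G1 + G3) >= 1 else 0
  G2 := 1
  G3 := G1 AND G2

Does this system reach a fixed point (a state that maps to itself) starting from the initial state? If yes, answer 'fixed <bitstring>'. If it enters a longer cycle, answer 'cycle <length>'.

Answer: fixed 1111

Derivation:
Step 0: 0001
Step 1: G0=G1=0 G1=(0+1>=1)=1 G2=1(const) G3=G1&G2=0&0=0 -> 0110
Step 2: G0=G1=1 G1=(1+0>=1)=1 G2=1(const) G3=G1&G2=1&1=1 -> 1111
Step 3: G0=G1=1 G1=(1+1>=1)=1 G2=1(const) G3=G1&G2=1&1=1 -> 1111
Fixed point reached at step 2: 1111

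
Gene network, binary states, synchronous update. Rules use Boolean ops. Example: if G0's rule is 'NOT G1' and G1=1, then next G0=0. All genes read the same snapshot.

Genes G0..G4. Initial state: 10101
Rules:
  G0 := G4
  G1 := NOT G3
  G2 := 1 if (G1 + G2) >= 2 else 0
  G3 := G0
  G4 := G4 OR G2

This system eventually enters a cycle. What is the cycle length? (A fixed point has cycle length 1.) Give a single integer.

Step 0: 10101
Step 1: G0=G4=1 G1=NOT G3=NOT 0=1 G2=(0+1>=2)=0 G3=G0=1 G4=G4|G2=1|1=1 -> 11011
Step 2: G0=G4=1 G1=NOT G3=NOT 1=0 G2=(1+0>=2)=0 G3=G0=1 G4=G4|G2=1|0=1 -> 10011
Step 3: G0=G4=1 G1=NOT G3=NOT 1=0 G2=(0+0>=2)=0 G3=G0=1 G4=G4|G2=1|0=1 -> 10011
State from step 3 equals state from step 2 -> cycle length 1

Answer: 1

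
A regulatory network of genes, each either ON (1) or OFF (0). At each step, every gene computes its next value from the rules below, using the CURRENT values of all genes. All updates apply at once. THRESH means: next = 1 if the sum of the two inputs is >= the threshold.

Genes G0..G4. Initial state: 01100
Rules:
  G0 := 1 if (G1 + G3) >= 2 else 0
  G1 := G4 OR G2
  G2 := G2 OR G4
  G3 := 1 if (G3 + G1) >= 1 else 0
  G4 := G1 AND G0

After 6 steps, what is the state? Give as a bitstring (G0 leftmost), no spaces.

Step 1: G0=(1+0>=2)=0 G1=G4|G2=0|1=1 G2=G2|G4=1|0=1 G3=(0+1>=1)=1 G4=G1&G0=1&0=0 -> 01110
Step 2: G0=(1+1>=2)=1 G1=G4|G2=0|1=1 G2=G2|G4=1|0=1 G3=(1+1>=1)=1 G4=G1&G0=1&0=0 -> 11110
Step 3: G0=(1+1>=2)=1 G1=G4|G2=0|1=1 G2=G2|G4=1|0=1 G3=(1+1>=1)=1 G4=G1&G0=1&1=1 -> 11111
Step 4: G0=(1+1>=2)=1 G1=G4|G2=1|1=1 G2=G2|G4=1|1=1 G3=(1+1>=1)=1 G4=G1&G0=1&1=1 -> 11111
Step 5: G0=(1+1>=2)=1 G1=G4|G2=1|1=1 G2=G2|G4=1|1=1 G3=(1+1>=1)=1 G4=G1&G0=1&1=1 -> 11111
Step 6: G0=(1+1>=2)=1 G1=G4|G2=1|1=1 G2=G2|G4=1|1=1 G3=(1+1>=1)=1 G4=G1&G0=1&1=1 -> 11111

11111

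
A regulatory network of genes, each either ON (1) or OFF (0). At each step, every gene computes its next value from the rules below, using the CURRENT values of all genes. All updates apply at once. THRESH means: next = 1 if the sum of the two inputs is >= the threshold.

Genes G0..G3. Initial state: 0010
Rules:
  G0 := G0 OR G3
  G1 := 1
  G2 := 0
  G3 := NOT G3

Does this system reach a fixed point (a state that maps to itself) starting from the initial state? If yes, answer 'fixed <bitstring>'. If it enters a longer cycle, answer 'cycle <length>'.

Answer: cycle 2

Derivation:
Step 0: 0010
Step 1: G0=G0|G3=0|0=0 G1=1(const) G2=0(const) G3=NOT G3=NOT 0=1 -> 0101
Step 2: G0=G0|G3=0|1=1 G1=1(const) G2=0(const) G3=NOT G3=NOT 1=0 -> 1100
Step 3: G0=G0|G3=1|0=1 G1=1(const) G2=0(const) G3=NOT G3=NOT 0=1 -> 1101
Step 4: G0=G0|G3=1|1=1 G1=1(const) G2=0(const) G3=NOT G3=NOT 1=0 -> 1100
Cycle of length 2 starting at step 2 -> no fixed point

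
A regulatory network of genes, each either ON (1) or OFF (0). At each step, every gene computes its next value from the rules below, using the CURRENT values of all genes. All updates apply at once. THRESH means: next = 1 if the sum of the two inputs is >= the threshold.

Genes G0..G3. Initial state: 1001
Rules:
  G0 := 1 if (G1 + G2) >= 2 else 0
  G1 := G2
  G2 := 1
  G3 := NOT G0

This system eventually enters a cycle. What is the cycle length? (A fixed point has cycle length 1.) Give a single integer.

Answer: 1

Derivation:
Step 0: 1001
Step 1: G0=(0+0>=2)=0 G1=G2=0 G2=1(const) G3=NOT G0=NOT 1=0 -> 0010
Step 2: G0=(0+1>=2)=0 G1=G2=1 G2=1(const) G3=NOT G0=NOT 0=1 -> 0111
Step 3: G0=(1+1>=2)=1 G1=G2=1 G2=1(const) G3=NOT G0=NOT 0=1 -> 1111
Step 4: G0=(1+1>=2)=1 G1=G2=1 G2=1(const) G3=NOT G0=NOT 1=0 -> 1110
Step 5: G0=(1+1>=2)=1 G1=G2=1 G2=1(const) G3=NOT G0=NOT 1=0 -> 1110
State from step 5 equals state from step 4 -> cycle length 1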